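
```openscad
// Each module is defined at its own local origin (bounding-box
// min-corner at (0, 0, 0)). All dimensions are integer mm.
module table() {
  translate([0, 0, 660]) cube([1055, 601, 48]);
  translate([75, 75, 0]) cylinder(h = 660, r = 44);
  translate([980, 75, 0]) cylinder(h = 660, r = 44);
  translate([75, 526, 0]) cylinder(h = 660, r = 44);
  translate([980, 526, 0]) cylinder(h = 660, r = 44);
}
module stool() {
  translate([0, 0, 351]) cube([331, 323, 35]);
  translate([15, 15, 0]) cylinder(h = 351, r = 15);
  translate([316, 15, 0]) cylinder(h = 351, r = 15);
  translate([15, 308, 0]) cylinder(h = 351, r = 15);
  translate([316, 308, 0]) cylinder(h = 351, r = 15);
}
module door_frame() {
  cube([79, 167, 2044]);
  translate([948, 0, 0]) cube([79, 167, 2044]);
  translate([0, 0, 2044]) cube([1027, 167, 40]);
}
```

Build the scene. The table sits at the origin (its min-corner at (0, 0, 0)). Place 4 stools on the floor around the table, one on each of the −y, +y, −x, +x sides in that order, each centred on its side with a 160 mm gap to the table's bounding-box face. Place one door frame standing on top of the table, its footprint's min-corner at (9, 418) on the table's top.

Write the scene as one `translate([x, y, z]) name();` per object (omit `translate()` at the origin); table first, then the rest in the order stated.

table();
translate([362, -483, 0]) stool();
translate([362, 761, 0]) stool();
translate([-491, 139, 0]) stool();
translate([1215, 139, 0]) stool();
translate([9, 418, 708]) door_frame();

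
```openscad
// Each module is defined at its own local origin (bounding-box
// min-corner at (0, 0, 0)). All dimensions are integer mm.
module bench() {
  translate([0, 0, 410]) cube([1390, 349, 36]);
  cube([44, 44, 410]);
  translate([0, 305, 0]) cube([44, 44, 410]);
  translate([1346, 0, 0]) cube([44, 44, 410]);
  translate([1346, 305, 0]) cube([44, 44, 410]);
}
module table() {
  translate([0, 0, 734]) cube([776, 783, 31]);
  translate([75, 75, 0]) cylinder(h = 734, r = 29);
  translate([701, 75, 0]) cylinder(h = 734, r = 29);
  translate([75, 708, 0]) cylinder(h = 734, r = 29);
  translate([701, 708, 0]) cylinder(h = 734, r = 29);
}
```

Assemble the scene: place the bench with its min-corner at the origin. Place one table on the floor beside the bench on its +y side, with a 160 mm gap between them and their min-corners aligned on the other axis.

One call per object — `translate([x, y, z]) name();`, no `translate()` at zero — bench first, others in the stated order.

bench();
translate([0, 509, 0]) table();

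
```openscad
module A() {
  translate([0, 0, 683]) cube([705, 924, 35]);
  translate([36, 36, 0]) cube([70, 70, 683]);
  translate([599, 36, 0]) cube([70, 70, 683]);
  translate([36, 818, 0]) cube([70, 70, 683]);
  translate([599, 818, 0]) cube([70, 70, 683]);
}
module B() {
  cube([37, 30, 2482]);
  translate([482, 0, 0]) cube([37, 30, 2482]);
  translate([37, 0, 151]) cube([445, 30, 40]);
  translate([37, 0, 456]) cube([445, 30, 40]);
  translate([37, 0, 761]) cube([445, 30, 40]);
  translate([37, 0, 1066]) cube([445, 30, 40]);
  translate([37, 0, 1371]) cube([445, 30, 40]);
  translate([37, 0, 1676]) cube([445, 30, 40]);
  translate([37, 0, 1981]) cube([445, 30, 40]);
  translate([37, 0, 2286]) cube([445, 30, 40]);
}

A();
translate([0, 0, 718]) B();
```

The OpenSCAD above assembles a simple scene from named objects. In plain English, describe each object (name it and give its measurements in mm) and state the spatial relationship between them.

A is a table: top 705 mm (x) × 924 mm (y), 35 mm thick, upper face at z = 718 mm, on four 70×70 mm square legs, each inset 36 mm from the nearest pair of top edges, running from z = 0 to the bottom of the top.

B is a wooden ladder with two side rails of 37×30 mm section and 2482 mm height, set 519 mm apart overall. Between them run 8 rectangular rungs (30 mm deep, 40 mm thick), front faces flush with the rails' −y face. The bottom of the first rung is 151 mm above the floor and each subsequent rung is 305 mm higher than the one below.

The ladder is on top of the table.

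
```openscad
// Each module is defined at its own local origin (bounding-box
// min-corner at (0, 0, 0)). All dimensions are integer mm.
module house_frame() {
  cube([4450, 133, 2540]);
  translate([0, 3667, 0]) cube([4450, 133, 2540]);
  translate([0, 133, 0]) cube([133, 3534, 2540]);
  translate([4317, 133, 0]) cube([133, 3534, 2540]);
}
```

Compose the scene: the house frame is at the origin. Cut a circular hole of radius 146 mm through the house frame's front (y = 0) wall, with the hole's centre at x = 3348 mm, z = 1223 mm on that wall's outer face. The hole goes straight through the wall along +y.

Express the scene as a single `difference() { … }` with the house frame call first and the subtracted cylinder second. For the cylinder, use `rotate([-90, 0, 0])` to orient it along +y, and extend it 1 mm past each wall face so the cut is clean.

difference() {
  house_frame();
  translate([3348, -1, 1223]) rotate([-90, 0, 0]) cylinder(h = 135, r = 146);
}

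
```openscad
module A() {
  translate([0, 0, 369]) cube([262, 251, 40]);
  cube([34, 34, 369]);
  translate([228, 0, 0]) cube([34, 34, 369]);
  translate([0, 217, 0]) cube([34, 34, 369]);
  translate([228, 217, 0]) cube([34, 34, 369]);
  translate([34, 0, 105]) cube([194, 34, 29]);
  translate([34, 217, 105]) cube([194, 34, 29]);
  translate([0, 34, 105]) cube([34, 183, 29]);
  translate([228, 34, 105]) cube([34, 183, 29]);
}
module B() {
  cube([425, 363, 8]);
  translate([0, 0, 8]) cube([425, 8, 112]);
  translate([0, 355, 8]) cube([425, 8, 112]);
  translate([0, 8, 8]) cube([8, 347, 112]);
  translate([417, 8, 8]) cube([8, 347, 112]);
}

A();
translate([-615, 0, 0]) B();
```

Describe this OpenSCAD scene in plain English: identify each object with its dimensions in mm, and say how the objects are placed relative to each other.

A is a four-legged stool. The seat is a 262×251×40 mm slab whose top surface is at z = 409 mm; four square legs, each 34×34 mm in cross-section, run from the floor (z = 0) to the underside of the seat, each flush with a corner of the seat. Four stretchers, 34 mm wide and 29 mm tall, connect adjacent legs with their undersides at z = 105 mm, each running between the inner faces of the legs it joins and aligned with the legs' outer faces on the other axis.

B is an open storage box with external size 425×363×120 mm and wall thickness 8 mm (the base is also 8 mm thick). The base covers the whole footprint; the four walls stand on the base, with the y-facing walls full-width and the x-facing walls fitting between their inner faces.

The open box is on the floor beside the stool on its −x side.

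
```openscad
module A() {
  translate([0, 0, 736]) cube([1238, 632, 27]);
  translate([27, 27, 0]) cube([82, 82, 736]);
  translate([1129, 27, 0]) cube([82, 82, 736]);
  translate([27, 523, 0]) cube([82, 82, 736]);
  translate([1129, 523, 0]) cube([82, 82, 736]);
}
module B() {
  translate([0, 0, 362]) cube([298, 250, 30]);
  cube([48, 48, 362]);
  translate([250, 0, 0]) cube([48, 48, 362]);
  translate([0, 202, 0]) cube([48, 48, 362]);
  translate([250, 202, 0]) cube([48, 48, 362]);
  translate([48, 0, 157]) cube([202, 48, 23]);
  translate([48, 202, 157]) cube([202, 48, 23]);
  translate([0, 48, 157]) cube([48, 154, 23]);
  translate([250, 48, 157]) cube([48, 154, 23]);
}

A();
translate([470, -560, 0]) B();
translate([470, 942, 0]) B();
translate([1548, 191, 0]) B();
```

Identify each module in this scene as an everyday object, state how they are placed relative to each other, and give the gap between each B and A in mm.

Each stool's nearest face is 310 mm from the table's bounding box.

A is a table. B is a stool. Three stools sit around the table at the −y, +y, +x sides. The gap between each stool and the table is 310 mm.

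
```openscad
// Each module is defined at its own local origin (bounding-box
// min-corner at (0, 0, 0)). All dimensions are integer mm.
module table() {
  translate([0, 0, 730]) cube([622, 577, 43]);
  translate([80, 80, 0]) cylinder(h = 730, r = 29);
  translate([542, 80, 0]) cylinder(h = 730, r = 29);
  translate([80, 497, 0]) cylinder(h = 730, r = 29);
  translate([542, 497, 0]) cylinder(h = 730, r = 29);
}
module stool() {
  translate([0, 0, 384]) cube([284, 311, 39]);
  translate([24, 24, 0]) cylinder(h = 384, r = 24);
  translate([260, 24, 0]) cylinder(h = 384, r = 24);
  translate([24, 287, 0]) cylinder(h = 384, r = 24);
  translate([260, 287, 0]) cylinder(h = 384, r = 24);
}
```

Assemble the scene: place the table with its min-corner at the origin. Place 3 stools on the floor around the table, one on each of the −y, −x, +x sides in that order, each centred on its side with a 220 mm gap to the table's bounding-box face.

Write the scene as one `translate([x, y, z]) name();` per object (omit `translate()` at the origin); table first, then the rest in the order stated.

table();
translate([169, -531, 0]) stool();
translate([-504, 133, 0]) stool();
translate([842, 133, 0]) stool();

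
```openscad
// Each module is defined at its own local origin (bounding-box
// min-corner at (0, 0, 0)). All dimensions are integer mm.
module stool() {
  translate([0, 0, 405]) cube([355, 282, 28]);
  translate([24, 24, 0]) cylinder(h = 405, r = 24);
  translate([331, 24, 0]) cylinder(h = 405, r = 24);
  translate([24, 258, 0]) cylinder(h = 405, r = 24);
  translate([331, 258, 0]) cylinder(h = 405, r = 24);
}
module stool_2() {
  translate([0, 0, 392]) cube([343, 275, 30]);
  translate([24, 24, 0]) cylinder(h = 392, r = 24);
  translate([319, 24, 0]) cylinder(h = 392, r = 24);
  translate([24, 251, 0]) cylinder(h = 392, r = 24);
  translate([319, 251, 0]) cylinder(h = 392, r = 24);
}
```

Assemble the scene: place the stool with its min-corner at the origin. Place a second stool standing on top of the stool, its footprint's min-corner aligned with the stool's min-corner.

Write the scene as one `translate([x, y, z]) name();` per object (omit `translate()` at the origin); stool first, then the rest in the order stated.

stool();
translate([0, 0, 433]) stool_2();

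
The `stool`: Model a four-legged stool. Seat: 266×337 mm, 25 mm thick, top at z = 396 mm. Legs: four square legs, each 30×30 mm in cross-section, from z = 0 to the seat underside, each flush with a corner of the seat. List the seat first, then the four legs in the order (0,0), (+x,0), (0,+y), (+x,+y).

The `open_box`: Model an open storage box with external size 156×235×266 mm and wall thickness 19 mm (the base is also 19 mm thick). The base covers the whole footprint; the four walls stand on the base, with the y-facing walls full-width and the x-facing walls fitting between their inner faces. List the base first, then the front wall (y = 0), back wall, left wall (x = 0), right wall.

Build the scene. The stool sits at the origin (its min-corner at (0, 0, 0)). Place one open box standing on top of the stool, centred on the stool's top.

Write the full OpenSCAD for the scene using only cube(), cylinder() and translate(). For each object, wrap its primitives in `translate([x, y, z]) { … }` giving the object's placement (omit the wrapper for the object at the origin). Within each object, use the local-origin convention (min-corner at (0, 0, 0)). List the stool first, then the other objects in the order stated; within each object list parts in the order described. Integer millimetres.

translate([0, 0, 371]) cube([266, 337, 25]);
cube([30, 30, 371]);
translate([236, 0, 0]) cube([30, 30, 371]);
translate([0, 307, 0]) cube([30, 30, 371]);
translate([236, 307, 0]) cube([30, 30, 371]);
translate([55, 51, 396]) {
  cube([156, 235, 19]);
  translate([0, 0, 19]) cube([156, 19, 247]);
  translate([0, 216, 19]) cube([156, 19, 247]);
  translate([0, 19, 19]) cube([19, 197, 247]);
  translate([137, 19, 19]) cube([19, 197, 247]);
}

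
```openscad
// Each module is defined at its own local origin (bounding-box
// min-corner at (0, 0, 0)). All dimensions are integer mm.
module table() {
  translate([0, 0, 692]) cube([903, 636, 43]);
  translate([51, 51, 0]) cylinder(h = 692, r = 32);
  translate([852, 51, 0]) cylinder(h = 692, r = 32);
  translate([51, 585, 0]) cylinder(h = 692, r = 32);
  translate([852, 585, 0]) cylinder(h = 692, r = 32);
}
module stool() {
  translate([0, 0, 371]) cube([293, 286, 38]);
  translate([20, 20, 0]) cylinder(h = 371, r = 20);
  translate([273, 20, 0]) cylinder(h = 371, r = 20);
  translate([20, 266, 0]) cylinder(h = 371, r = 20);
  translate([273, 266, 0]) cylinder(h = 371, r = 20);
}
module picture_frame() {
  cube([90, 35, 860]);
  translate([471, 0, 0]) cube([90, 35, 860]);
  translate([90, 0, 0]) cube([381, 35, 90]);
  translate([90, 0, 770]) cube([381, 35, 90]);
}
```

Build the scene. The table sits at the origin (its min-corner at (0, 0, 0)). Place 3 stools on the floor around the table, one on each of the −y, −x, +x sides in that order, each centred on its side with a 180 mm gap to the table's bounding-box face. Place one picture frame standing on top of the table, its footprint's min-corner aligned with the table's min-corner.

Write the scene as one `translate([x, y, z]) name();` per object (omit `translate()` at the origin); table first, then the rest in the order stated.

table();
translate([305, -466, 0]) stool();
translate([-473, 175, 0]) stool();
translate([1083, 175, 0]) stool();
translate([0, 0, 735]) picture_frame();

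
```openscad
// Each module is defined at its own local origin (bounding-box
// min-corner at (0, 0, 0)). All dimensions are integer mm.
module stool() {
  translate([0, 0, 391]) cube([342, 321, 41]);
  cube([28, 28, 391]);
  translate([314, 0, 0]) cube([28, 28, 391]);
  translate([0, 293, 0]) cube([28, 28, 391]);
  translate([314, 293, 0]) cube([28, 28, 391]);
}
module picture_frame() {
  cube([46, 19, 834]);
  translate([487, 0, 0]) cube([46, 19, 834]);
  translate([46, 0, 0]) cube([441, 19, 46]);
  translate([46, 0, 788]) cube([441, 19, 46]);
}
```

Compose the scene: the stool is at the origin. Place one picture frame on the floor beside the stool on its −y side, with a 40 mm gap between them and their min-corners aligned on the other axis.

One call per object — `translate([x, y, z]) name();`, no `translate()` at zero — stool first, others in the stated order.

stool();
translate([0, -59, 0]) picture_frame();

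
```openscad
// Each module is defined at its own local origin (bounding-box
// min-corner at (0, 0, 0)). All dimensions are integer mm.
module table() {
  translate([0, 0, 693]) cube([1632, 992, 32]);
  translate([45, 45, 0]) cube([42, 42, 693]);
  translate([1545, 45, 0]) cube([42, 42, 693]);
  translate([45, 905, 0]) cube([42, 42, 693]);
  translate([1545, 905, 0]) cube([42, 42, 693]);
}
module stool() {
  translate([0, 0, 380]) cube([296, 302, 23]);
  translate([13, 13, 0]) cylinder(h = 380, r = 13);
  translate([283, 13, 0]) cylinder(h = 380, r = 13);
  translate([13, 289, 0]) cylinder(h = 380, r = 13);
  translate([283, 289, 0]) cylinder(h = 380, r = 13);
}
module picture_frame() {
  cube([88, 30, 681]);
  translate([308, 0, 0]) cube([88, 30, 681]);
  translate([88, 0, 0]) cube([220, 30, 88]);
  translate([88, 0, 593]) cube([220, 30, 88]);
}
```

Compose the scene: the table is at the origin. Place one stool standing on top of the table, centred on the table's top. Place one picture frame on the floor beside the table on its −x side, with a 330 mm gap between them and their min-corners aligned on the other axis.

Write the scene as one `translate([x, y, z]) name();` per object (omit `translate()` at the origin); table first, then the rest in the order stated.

table();
translate([668, 345, 725]) stool();
translate([-726, 0, 0]) picture_frame();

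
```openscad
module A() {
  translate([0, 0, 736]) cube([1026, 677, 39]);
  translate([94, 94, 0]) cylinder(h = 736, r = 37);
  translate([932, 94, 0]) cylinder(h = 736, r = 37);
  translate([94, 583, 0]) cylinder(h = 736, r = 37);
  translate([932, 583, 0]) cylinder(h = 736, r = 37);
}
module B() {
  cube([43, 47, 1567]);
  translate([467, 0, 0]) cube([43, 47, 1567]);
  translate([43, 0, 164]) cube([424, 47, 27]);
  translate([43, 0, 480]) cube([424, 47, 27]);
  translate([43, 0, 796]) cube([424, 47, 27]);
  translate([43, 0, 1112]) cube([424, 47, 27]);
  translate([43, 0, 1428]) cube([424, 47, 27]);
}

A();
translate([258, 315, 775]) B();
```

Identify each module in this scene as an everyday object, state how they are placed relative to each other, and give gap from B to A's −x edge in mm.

The ladder's min-x is at 258; the table's min-x is 0; gap = 258 mm.

A is a table. B is a ladder. The ladder is on top of the table, centred. The gap from the ladder to the table's −x edge is 258 mm.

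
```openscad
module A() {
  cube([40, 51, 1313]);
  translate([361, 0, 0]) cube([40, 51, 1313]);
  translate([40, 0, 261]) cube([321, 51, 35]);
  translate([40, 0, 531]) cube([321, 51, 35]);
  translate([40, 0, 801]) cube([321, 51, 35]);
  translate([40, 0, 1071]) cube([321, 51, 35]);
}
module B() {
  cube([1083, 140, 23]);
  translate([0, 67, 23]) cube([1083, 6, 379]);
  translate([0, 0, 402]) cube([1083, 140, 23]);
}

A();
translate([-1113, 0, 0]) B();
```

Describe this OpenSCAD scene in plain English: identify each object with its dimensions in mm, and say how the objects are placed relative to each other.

A is a straight ladder. Two 40×51 mm vertical rails, 1313 mm tall, stand 401 mm apart (outside-to-outside) with their front faces coplanar on the −y side. 4 rungs, each 51 mm deep and 35 mm tall, span between the inner faces of the rails, front faces flush with the rails. The lowest rung's underside is at z = 261 mm and rungs are spaced 270 mm apart (underside to underside).

B is an I-beam lying along x, 1083 mm long. Overall section height 425 mm. Two flanges 140 mm wide (y) and 23 mm thick, one on the floor and one at the top; a web 6 mm thick runs between them, centred on the flange width.

The I-beam is on the floor beside the ladder on its −x side.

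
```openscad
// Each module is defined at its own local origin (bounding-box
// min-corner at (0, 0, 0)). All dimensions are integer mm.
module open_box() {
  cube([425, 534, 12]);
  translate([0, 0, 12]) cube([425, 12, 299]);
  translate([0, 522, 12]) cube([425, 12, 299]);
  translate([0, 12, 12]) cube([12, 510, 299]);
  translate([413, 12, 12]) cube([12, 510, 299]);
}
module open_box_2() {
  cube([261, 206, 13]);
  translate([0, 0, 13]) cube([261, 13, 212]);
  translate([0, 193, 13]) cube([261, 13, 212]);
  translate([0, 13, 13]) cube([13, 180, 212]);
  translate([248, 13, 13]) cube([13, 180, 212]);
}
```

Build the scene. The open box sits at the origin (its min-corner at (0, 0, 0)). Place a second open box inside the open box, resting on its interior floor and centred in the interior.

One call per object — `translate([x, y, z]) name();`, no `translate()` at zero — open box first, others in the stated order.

open_box();
translate([82, 164, 12]) open_box_2();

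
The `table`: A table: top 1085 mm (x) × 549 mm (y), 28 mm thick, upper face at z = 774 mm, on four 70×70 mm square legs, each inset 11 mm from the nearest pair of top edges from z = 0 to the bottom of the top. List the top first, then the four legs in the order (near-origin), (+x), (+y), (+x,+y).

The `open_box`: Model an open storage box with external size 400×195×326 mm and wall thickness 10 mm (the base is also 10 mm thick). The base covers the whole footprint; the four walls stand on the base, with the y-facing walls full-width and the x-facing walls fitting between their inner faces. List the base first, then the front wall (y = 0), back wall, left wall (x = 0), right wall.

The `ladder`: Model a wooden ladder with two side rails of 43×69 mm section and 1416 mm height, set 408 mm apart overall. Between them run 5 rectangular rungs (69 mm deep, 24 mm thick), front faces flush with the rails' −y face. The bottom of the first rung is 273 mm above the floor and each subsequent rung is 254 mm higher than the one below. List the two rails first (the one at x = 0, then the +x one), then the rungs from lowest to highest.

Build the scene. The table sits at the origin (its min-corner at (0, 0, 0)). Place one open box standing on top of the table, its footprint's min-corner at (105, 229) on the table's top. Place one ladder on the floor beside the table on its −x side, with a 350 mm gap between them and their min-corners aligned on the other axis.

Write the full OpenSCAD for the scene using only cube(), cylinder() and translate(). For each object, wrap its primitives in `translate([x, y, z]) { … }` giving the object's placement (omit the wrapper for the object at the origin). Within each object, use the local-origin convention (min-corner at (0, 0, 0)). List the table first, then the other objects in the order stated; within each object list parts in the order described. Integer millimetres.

translate([0, 0, 746]) cube([1085, 549, 28]);
translate([11, 11, 0]) cube([70, 70, 746]);
translate([1004, 11, 0]) cube([70, 70, 746]);
translate([11, 468, 0]) cube([70, 70, 746]);
translate([1004, 468, 0]) cube([70, 70, 746]);
translate([105, 229, 774]) {
  cube([400, 195, 10]);
  translate([0, 0, 10]) cube([400, 10, 316]);
  translate([0, 185, 10]) cube([400, 10, 316]);
  translate([0, 10, 10]) cube([10, 175, 316]);
  translate([390, 10, 10]) cube([10, 175, 316]);
}
translate([-758, 0, 0]) {
  cube([43, 69, 1416]);
  translate([365, 0, 0]) cube([43, 69, 1416]);
  translate([43, 0, 273]) cube([322, 69, 24]);
  translate([43, 0, 527]) cube([322, 69, 24]);
  translate([43, 0, 781]) cube([322, 69, 24]);
  translate([43, 0, 1035]) cube([322, 69, 24]);
  translate([43, 0, 1289]) cube([322, 69, 24]);
}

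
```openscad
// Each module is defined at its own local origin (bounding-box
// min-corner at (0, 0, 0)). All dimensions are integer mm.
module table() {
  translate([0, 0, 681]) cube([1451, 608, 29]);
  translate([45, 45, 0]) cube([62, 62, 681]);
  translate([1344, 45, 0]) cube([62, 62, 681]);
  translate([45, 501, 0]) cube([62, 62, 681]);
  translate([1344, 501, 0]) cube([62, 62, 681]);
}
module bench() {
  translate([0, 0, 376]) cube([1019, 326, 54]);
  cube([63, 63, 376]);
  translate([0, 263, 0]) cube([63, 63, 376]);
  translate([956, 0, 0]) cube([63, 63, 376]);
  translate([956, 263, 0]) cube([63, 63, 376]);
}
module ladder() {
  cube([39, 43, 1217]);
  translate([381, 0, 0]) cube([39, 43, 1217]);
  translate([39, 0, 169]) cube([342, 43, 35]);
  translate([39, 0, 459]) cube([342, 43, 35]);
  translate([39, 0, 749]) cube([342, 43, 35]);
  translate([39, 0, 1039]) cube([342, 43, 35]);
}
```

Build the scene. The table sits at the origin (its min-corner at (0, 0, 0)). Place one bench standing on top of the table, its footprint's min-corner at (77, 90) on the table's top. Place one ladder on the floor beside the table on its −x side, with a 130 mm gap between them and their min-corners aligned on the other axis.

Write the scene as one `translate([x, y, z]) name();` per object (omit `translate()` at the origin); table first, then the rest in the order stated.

table();
translate([77, 90, 710]) bench();
translate([-550, 0, 0]) ladder();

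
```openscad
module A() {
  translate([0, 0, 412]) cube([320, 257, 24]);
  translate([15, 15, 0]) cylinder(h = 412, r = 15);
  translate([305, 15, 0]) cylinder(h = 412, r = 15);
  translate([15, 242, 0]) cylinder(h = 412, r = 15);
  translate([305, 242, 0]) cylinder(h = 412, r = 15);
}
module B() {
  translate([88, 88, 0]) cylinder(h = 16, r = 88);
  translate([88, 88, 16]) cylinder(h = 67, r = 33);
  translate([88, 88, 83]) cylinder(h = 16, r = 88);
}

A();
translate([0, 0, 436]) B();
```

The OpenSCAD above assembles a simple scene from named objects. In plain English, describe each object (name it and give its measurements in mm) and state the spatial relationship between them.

A is a four-legged stool. The seat is 320×257 mm, 24 mm thick, top at z = 436 mm. It stands on four round legs, each 30 mm in diameter, from z = 0 to the seat underside, each leg's axis is inset half a diameter from the nearest pair of seat edges (so the leg's bounding box is flush with the corner).

B is a spool: two coaxial disc flanges of radius 88 mm and thickness 16 mm, joined by a core cylinder of radius 33 mm and height 67 mm. The lower flange rests on z = 0 and the three cylinders share a vertical axis.

The spool is on top of the stool.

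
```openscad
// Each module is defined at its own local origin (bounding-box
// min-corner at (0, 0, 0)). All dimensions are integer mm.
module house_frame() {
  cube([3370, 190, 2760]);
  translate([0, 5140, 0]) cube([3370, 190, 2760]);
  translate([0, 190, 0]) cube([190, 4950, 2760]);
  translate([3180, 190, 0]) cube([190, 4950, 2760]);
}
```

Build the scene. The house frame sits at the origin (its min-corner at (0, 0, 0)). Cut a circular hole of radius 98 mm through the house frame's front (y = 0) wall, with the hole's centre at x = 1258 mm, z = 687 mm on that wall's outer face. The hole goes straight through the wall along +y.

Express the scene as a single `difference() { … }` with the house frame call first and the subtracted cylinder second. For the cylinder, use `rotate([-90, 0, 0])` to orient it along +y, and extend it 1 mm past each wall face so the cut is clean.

difference() {
  house_frame();
  translate([1258, -1, 687]) rotate([-90, 0, 0]) cylinder(h = 192, r = 98);
}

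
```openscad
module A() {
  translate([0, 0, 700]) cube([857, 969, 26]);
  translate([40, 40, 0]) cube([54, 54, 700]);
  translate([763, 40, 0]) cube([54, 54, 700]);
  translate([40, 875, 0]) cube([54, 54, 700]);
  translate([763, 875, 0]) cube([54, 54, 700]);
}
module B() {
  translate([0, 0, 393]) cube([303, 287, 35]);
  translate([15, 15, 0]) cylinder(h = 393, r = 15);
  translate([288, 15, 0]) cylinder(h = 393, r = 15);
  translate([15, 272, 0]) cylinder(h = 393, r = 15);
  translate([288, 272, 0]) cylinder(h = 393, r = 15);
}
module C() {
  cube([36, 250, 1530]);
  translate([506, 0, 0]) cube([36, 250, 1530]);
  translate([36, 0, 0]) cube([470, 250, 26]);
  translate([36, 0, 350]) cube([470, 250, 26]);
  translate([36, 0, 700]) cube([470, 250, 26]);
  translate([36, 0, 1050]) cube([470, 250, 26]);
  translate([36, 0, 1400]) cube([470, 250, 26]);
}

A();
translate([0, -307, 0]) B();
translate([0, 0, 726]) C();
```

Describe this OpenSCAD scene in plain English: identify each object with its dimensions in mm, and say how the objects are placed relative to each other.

A is a table: top 857 mm (x) × 969 mm (y), 26 mm thick, upper face at z = 726 mm, on four 54×54 mm square legs, each inset 40 mm from the nearest pair of top edges, running from z = 0 to the bottom of the top.

B is a four-legged stool. The seat is a 303×287×35 mm slab whose top surface is at z = 428 mm; four round legs, each 30 mm in diameter, run from the floor (z = 0) to the underside of the seat, each leg's axis is inset half a diameter from the nearest pair of seat edges (so the leg's bounding box is flush with the corner).

C is an open bookshelf. Two side panels, each 36 mm thick, 250 mm deep and 1530 mm tall, stand 542 mm apart (outside-to-outside). Between them sit 5 shelves, each 26 mm thick and 250 mm deep, spanning the full gap between the sides. The bottom shelf rests on the floor (its underside at z = 0) and the clear gap between one shelf's top and the next shelf's underside is 324 mm.

The stool is on the floor beside the table on its −y side. The bookshelf is on top of the table.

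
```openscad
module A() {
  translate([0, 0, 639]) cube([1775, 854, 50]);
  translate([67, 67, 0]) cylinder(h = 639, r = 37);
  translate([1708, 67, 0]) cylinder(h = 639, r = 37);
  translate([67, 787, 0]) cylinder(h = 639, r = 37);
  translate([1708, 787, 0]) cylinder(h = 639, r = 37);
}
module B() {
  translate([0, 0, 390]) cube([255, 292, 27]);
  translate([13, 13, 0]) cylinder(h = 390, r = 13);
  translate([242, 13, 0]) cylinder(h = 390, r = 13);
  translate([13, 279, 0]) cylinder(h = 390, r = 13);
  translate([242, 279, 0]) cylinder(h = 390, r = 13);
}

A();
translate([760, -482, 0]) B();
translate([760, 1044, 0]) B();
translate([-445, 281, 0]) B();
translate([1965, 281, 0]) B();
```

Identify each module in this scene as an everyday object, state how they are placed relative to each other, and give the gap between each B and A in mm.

A is a table. B is a stool. Four stools sit around the table at the −y, +y, −x, +x sides. The gap between each stool and the table is 190 mm.

Each stool's nearest face is 190 mm from the table's bounding box.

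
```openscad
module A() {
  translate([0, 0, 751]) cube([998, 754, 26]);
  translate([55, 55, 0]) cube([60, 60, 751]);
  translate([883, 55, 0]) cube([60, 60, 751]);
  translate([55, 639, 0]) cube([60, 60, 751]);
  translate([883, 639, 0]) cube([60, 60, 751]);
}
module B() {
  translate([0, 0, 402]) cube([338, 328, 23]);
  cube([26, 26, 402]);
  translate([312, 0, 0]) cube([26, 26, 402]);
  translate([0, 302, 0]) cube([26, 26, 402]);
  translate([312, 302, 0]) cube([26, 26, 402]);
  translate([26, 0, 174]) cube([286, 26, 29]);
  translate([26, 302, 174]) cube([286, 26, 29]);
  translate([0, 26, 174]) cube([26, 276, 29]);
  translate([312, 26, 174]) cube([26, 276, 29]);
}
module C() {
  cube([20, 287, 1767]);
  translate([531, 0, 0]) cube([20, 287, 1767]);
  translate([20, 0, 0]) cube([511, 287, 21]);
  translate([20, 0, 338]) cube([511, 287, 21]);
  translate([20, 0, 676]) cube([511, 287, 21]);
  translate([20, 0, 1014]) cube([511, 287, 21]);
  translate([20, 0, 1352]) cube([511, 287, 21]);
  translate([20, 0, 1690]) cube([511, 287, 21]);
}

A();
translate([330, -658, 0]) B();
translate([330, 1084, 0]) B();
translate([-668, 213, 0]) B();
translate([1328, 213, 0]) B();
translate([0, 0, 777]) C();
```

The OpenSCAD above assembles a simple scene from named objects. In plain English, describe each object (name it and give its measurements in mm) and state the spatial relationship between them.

A is a table: top 998 mm (x) × 754 mm (y), 26 mm thick, upper face at z = 777 mm, on four 60×60 mm square legs, each inset 55 mm from the nearest pair of top edges, running from z = 0 to the bottom of the top.

B is a four-legged stool. The seat is a 338×328×23 mm slab whose top surface is at z = 425 mm; four square legs, each 26×26 mm in cross-section, run from the floor (z = 0) to the underside of the seat, each flush with a corner of the seat. Four stretchers, 26 mm wide and 29 mm tall, connect adjacent legs with their undersides at z = 174 mm, each running between the inner faces of the legs it joins and aligned with the legs' outer faces on the other axis.

C is a bookshelf 551 mm wide overall, 287 mm deep and 1767 mm tall. The two sides are 20 mm thick vertical panels. 6 horizontal shelves of 21 mm thickness span between the inner faces of the sides; the lowest shelf sits on the floor and shelves are stacked with a clear vertical gap of 317 mm between each pair.

Four stools sit around the table at the −y, +y, −x, +x sides. The bookshelf is on top of the table.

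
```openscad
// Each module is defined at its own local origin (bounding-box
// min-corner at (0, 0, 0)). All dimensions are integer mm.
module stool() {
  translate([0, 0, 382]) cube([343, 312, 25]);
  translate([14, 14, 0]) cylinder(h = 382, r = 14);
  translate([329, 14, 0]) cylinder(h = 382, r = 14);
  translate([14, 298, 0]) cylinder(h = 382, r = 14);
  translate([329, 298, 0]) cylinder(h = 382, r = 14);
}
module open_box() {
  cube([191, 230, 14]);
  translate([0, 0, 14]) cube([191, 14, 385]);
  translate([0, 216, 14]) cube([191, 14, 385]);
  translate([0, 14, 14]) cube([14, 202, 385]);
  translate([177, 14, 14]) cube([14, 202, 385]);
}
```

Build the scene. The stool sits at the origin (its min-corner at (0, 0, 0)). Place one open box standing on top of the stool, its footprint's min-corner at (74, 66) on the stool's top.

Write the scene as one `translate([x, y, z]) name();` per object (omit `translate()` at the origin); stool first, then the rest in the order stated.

stool();
translate([74, 66, 407]) open_box();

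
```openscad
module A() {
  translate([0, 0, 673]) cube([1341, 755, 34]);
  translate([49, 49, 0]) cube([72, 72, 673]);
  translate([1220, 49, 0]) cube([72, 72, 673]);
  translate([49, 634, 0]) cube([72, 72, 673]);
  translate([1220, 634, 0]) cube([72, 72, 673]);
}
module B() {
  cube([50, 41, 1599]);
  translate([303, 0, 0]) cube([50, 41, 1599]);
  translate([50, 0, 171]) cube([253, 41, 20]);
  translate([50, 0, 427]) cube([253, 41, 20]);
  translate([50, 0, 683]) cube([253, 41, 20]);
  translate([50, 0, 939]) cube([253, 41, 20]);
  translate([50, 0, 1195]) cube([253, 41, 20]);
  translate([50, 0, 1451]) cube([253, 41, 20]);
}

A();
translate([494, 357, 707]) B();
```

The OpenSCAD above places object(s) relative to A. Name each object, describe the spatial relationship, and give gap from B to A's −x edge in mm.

The ladder's min-x is at 494; the table's min-x is 0; gap = 494 mm.

A is a table. B is a ladder. The ladder is on top of the table, centred. The gap from the ladder to the table's −x edge is 494 mm.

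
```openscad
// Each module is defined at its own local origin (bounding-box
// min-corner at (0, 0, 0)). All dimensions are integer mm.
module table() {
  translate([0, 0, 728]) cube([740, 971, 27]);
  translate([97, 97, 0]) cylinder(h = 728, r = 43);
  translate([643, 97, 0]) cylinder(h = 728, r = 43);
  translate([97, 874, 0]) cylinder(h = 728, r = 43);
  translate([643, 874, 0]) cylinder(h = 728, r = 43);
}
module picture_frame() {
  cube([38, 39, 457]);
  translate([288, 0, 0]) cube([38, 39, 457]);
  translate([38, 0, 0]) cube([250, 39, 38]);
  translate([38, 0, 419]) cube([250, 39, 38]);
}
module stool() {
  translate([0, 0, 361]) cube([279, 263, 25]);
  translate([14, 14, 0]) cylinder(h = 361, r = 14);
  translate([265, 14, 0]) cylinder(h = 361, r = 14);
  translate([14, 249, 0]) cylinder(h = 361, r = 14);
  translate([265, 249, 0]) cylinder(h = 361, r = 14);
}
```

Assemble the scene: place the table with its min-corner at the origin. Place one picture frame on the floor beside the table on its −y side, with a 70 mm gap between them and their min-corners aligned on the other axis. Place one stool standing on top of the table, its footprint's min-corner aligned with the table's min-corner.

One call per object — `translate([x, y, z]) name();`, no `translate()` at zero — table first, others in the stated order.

table();
translate([0, -109, 0]) picture_frame();
translate([0, 0, 755]) stool();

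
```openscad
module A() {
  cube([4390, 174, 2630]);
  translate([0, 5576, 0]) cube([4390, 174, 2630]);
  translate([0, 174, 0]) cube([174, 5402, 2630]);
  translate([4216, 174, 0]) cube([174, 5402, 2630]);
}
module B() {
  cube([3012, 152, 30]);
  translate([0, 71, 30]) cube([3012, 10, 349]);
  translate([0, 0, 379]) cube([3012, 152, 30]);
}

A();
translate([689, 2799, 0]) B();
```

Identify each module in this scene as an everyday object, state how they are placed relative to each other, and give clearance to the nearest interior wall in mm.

Clearances: x = 515, y = 2625; minimum 515 mm.

A is a house frame. B is an I-beam. The I-beam sits inside the house frame, centred. The clearance to the nearest interior wall is 515 mm.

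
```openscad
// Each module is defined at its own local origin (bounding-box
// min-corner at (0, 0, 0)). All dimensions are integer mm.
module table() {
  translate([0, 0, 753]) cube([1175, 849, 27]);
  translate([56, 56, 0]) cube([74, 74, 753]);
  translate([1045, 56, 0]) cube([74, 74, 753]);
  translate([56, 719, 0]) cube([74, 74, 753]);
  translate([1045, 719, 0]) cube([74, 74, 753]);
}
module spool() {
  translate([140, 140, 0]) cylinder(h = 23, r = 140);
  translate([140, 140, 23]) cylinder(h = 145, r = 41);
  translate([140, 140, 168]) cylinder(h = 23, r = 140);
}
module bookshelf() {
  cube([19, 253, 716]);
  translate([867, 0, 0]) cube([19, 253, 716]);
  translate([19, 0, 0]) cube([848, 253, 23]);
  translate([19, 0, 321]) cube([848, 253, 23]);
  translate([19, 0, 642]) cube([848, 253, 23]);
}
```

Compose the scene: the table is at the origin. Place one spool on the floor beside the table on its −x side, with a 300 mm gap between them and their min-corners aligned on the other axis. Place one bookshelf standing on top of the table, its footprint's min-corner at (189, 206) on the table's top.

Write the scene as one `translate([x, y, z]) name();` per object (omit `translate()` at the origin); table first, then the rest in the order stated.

table();
translate([-580, 0, 0]) spool();
translate([189, 206, 780]) bookshelf();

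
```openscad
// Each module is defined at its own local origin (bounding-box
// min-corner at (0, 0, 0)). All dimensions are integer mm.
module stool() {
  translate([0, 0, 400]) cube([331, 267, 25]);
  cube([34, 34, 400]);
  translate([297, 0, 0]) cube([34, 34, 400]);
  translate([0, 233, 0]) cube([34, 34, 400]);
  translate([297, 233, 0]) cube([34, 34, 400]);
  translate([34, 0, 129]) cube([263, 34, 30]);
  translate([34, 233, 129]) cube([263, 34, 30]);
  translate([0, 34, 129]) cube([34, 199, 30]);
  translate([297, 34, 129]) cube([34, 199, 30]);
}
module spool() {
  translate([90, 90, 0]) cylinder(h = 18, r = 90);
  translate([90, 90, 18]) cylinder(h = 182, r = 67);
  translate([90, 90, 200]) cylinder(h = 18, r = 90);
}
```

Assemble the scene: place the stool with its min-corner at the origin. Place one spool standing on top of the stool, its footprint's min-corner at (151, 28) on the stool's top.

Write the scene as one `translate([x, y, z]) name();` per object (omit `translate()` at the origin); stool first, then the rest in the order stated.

stool();
translate([151, 28, 425]) spool();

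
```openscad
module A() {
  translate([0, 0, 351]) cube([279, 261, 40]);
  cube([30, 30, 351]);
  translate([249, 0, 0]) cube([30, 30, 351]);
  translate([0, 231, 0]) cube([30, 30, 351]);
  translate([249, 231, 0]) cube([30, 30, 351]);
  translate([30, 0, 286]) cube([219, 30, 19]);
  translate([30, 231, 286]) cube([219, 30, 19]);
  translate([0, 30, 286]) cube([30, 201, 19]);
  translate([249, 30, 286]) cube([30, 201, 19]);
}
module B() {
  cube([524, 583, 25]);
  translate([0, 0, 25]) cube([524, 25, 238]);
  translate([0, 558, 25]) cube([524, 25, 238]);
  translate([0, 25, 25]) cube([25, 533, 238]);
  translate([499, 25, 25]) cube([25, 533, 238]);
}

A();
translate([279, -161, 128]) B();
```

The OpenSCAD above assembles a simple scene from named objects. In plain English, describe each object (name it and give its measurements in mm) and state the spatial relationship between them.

A is a four-legged stool. The seat is 279×261 mm, 40 mm thick, top at z = 391 mm. It stands on four square legs, each 30×30 mm in cross-section, from z = 0 to the seat underside, each flush with a corner of the seat. Four stretchers, 30 mm wide and 19 mm tall, connect adjacent legs with their undersides at z = 286 mm, each running between the inner faces of the legs it joins and aligned with the legs' outer faces on the other axis.

B is an open-topped rectangular box: outside dimensions 524×583×263 mm, with a uniform wall and base thickness of 25 mm. The base is a full 524×583 slab on the floor; four walls sit on top of the base. The front and back walls (the −y and +y sides) span the full width; the two side walls fit between them.

The open box is beside the stool with their tops flush at z = 391.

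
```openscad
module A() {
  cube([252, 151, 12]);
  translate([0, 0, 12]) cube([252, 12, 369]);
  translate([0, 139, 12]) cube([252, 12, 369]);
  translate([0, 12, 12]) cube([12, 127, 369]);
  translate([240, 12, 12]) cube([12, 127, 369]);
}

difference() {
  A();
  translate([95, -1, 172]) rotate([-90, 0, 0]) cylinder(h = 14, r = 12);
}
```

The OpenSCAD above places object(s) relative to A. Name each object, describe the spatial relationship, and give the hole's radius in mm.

A is an open box. The open box has a circular hole through its front wall. The hole's radius is 12 mm.

The subtracted cylinder has r = 12 mm.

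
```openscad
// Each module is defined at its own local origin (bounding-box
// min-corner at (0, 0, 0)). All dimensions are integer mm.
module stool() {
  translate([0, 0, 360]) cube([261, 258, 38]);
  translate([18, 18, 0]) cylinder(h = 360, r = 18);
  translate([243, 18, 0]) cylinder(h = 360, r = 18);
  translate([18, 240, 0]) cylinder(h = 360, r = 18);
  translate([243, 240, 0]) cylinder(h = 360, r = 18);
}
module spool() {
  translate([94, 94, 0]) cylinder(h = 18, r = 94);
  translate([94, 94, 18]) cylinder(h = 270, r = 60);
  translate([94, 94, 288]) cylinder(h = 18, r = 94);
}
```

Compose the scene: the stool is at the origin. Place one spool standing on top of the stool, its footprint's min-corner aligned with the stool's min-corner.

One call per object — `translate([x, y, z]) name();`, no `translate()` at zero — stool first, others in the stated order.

stool();
translate([0, 0, 398]) spool();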